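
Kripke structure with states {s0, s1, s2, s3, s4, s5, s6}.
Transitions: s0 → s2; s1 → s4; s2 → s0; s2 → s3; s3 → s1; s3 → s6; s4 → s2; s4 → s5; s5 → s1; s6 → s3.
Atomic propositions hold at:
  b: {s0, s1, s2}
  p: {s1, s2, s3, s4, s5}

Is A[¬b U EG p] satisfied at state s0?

Sat(¬b) = {s3, s4, s5, s6}
EG p: greatest fixpoint, start Z0 = {s1, s2, s3, s4, s5}, keep only states in Sat with some successor in Z. Already a fixed point.
Sat(EG p) = {s1, s2, s3, s4, s5}
A[¬b U EG p]: least fixpoint, start Z0 = Sat(EG p) = {s1, s2, s3, s4, s5}, add states in Sat(¬b) with every successor in Z. Z1 = {s1, s2, s3, s4, s5, s6}; fixed.
Sat(A[¬b U EG p]) = {s1, s2, s3, s4, s5, s6}
s0 ∉ Sat(A[¬b U EG p]) = {s1, s2, s3, s4, s5, s6}, so the formula does not hold at s0.

No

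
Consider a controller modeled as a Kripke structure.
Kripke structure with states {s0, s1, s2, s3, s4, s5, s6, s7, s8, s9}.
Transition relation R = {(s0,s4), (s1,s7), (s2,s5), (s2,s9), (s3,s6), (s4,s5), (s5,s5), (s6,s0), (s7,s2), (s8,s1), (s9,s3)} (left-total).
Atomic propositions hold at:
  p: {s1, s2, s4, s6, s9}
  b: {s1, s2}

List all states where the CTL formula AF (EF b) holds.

{s1, s2, s7, s8}

EF b: least fixpoint, start Z0 = {s1, s2}, add states with some successor in Z. Z1 = {s1, s2, s7, s8}; fixed.
Sat(EF b) = {s1, s2, s7, s8}
AF (EF b): least fixpoint, start Z0 = {s1, s2, s7, s8}, add states with every successor in Z. Already a fixed point.
Sat(AF (EF b)) = {s1, s2, s7, s8}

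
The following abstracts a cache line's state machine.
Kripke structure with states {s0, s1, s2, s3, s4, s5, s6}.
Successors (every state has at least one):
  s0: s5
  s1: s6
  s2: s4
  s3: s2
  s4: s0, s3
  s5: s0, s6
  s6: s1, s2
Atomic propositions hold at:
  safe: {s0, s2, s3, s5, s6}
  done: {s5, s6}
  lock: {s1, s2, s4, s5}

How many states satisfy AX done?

2

Sat(AX done) = {s : every successor in {s5, s6}} = {s0, s1}
|Sat(AX done)| = |{s0, s1}| = 2.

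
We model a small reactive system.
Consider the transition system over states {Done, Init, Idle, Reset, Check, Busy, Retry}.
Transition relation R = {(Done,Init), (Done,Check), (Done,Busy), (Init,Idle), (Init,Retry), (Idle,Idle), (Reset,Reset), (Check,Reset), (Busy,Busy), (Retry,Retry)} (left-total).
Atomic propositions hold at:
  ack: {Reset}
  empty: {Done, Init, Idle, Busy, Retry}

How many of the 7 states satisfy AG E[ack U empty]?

4

E[ack U empty]: least fixpoint, start Z0 = Sat(empty) = {Done, Init, Idle, Busy, Retry}, add states in Sat(ack) with some successor in Z. Already a fixed point.
Sat(E[ack U empty]) = {Done, Init, Idle, Busy, Retry}
AG E[ack U empty]: greatest fixpoint, start Z0 = {Done, Init, Idle, Busy, Retry}, keep only states in Sat with every successor in Z. Z1 = {Init, Idle, Busy, Retry}; fixed.
Sat(AG E[ack U empty]) = {Init, Idle, Busy, Retry}
|Sat(AG E[ack U empty])| = |{Init, Idle, Busy, Retry}| = 4.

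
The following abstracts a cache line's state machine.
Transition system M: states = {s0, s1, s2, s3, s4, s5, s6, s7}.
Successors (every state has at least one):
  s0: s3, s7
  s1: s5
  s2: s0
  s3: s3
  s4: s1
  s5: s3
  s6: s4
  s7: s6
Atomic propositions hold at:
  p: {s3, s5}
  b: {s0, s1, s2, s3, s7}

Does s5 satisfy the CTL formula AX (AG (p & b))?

Sat(p & b) = {s3}
AG (p & b): greatest fixpoint, start Z0 = {s3}, keep only states in Sat with every successor in Z. Already a fixed point.
Sat(AG (p & b)) = {s3}
Sat(AX (AG (p & b))) = {s : every successor in {s3}} = {s3, s5}
s5 ∈ Sat(AX (AG (p & b))) = {s3, s5}, so the formula holds at s5.

Yes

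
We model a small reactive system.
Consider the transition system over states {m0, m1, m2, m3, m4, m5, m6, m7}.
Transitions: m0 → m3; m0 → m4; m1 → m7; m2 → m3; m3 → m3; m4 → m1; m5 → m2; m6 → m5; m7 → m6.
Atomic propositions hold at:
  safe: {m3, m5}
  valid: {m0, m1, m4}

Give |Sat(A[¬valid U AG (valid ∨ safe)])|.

5

Sat(¬valid) = {m2, m3, m5, m6, m7}
Sat(valid ∨ safe) = {m0, m1, m3, m4, m5}
AG (valid ∨ safe): greatest fixpoint, start Z0 = {m0, m1, m3, m4, m5}, keep only states in Sat with every successor in Z. Z1 = {m0, m3, m4}; Z2 = {m0, m3}; Z3 = {m3}; fixed.
Sat(AG (valid ∨ safe)) = {m3}
A[¬valid U AG (valid ∨ safe)]: least fixpoint, start Z0 = Sat(AG (valid ∨ safe)) = {m3}, add states in Sat(¬valid) with every successor in Z. Z1 = {m2, m3}; Z2 = {m2, m3, m5}; Z3 = {m2, m3, m5, m6}; Z4 = {m2, m3, m5, m6, m7}; fixed.
Sat(A[¬valid U AG (valid ∨ safe)]) = {m2, m3, m5, m6, m7}
|Sat(A[¬valid U AG (valid ∨ safe)])| = |{m2, m3, m5, m6, m7}| = 5.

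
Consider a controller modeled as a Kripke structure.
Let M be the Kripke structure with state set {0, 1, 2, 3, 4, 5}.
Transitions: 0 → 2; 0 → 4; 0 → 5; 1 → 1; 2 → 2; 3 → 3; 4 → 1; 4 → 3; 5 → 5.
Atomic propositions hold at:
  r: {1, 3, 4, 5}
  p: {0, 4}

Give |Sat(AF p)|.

AF p: least fixpoint, start Z0 = {0, 4}, add states with every successor in Z. Already a fixed point.
Sat(AF p) = {0, 4}
|Sat(AF p)| = |{0, 4}| = 2.

2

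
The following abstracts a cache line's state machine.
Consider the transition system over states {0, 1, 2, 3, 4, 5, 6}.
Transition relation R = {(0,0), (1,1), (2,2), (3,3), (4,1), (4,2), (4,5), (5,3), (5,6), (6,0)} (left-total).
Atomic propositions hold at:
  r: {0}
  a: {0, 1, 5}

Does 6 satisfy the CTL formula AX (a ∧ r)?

Yes

Sat(a ∧ r) = {0}
Sat(AX (a ∧ r)) = {s : every successor in {0}} = {0, 6}
6 ∈ Sat(AX (a ∧ r)) = {0, 6}, so the formula holds at 6.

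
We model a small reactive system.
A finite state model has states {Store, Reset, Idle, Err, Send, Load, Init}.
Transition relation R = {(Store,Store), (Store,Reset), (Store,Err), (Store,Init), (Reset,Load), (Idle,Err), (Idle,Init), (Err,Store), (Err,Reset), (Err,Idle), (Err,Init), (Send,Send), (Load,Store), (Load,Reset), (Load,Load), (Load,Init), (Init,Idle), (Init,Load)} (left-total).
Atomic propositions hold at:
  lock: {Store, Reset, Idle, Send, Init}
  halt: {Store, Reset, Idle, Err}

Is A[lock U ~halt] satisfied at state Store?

No

Sat(~halt) = {Send, Load, Init}
A[lock U ~halt]: least fixpoint, start Z0 = Sat(~halt) = {Send, Load, Init}, add states in Sat(lock) with every successor in Z. Z1 = {Reset, Send, Load, Init}; fixed.
Sat(A[lock U ~halt]) = {Reset, Send, Load, Init}
Store ∉ Sat(A[lock U ~halt]) = {Reset, Send, Load, Init}, so the formula does not hold at Store.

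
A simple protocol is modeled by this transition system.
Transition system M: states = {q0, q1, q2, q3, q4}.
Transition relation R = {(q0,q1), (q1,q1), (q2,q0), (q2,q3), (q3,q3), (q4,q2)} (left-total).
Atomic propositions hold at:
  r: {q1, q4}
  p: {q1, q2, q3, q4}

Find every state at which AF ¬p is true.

{q0}

Sat(¬p) = {q0}
AF ¬p: least fixpoint, start Z0 = {q0}, add states with every successor in Z. Already a fixed point.
Sat(AF ¬p) = {q0}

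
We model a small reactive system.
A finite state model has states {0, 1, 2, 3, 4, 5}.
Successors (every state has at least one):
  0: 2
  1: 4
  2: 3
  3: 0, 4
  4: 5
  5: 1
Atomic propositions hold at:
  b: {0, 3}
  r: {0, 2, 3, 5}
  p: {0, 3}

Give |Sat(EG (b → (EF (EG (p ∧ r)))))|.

Sat(p ∧ r) = {0, 3}
EG (p ∧ r): greatest fixpoint, start Z0 = {0, 3}, keep only states in Sat with some successor in Z. Z1 = {3}; Z2 = ∅; fixed.
Sat(EG (p ∧ r)) = ∅
EF (EG (p ∧ r)): least fixpoint, start Z0 = ∅, add states with some successor in Z. Already a fixed point.
Sat(EF (EG (p ∧ r))) = ∅
Sat(b → (EF (EG (p ∧ r)))) = {1, 2, 4, 5}
EG (b → (EF (EG (p ∧ r)))): greatest fixpoint, start Z0 = {1, 2, 4, 5}, keep only states in Sat with some successor in Z. Z1 = {1, 4, 5}; fixed.
Sat(EG (b → (EF (EG (p ∧ r))))) = {1, 4, 5}
|Sat(EG (b → (EF (EG (p ∧ r)))))| = |{1, 4, 5}| = 3.

3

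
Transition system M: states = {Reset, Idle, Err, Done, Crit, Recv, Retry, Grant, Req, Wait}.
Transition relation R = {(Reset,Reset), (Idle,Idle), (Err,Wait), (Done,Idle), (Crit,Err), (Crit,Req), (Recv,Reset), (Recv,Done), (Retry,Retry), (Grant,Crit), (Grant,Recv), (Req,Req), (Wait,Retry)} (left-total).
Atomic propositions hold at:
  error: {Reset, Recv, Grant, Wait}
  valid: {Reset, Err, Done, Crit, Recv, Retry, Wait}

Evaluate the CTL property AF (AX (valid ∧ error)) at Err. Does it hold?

Yes

Sat(valid ∧ error) = {Reset, Recv, Wait}
Sat(AX (valid ∧ error)) = {s : every successor in {Reset, Recv, Wait}} = {Reset, Err}
AF (AX (valid ∧ error)): least fixpoint, start Z0 = {Reset, Err}, add states with every successor in Z. Already a fixed point.
Sat(AF (AX (valid ∧ error))) = {Reset, Err}
Err ∈ Sat(AF (AX (valid ∧ error))) = {Reset, Err}, so the formula holds at Err.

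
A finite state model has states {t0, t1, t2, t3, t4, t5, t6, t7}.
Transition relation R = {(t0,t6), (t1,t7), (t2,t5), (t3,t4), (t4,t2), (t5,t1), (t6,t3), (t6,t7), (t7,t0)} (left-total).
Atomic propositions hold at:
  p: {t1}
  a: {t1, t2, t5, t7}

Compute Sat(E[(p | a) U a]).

Sat(p | a) = {t1, t2, t5, t7}
E[(p | a) U a]: least fixpoint, start Z0 = Sat(a) = {t1, t2, t5, t7}, add states in Sat(p | a) with some successor in Z. Already a fixed point.
Sat(E[(p | a) U a]) = {t1, t2, t5, t7}

{t1, t2, t5, t7}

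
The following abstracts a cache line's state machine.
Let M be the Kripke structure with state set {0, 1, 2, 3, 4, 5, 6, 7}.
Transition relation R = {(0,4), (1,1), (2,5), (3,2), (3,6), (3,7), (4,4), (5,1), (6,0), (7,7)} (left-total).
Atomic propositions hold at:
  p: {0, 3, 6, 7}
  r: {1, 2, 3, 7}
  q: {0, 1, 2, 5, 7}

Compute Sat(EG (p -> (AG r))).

AG r: greatest fixpoint, start Z0 = {1, 2, 3, 7}, keep only states in Sat with every successor in Z. Z1 = {1, 7}; fixed.
Sat(AG r) = {1, 7}
Sat(p -> (AG r)) = {1, 2, 4, 5, 7}
EG (p -> (AG r)): greatest fixpoint, start Z0 = {1, 2, 4, 5, 7}, keep only states in Sat with some successor in Z. Already a fixed point.
Sat(EG (p -> (AG r))) = {1, 2, 4, 5, 7}

{1, 2, 4, 5, 7}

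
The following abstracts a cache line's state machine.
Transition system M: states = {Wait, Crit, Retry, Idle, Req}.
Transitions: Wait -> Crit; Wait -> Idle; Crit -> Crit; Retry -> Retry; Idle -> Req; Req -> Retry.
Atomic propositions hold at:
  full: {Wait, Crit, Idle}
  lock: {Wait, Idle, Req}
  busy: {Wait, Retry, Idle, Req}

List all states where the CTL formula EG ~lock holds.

{Crit, Retry}

Sat(~lock) = {Crit, Retry}
EG ~lock: greatest fixpoint, start Z0 = {Crit, Retry}, keep only states in Sat with some successor in Z. Already a fixed point.
Sat(EG ~lock) = {Crit, Retry}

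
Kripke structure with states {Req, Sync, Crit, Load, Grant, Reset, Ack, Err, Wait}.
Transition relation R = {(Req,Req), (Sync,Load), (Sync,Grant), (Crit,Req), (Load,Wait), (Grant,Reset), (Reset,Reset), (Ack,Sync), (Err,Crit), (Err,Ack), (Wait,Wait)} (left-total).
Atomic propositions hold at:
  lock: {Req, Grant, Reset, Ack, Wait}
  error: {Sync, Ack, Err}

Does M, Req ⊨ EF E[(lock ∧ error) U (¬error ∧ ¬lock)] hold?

Sat(lock ∧ error) = {Ack}
Sat(¬error) = {Req, Crit, Load, Grant, Reset, Wait}
Sat(¬lock) = {Sync, Crit, Load, Err}
Sat(¬error ∧ ¬lock) = {Crit, Load}
E[(lock ∧ error) U (¬error ∧ ¬lock)]: least fixpoint, start Z0 = Sat((¬error ∧ ¬lock)) = {Crit, Load}, add states in Sat(lock ∧ error) with some successor in Z. Already a fixed point.
Sat(E[(lock ∧ error) U (¬error ∧ ¬lock)]) = {Crit, Load}
EF E[(lock ∧ error) U (¬error ∧ ¬lock)]: least fixpoint, start Z0 = {Crit, Load}, add states with some successor in Z. Z1 = {Sync, Crit, Load, Err}; Z2 = {Sync, Crit, Load, Ack, Err}; fixed.
Sat(EF E[(lock ∧ error) U (¬error ∧ ¬lock)]) = {Sync, Crit, Load, Ack, Err}
Req ∉ Sat(EF E[(lock ∧ error) U (¬error ∧ ¬lock)]) = {Sync, Crit, Load, Ack, Err}, so the formula does not hold at Req.

No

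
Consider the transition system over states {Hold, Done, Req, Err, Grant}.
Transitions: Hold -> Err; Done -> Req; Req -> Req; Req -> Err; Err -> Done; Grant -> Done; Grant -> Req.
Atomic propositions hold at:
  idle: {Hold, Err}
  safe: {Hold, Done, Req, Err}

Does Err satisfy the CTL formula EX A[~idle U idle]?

No

Sat(~idle) = {Done, Req, Grant}
A[~idle U idle]: least fixpoint, start Z0 = Sat(idle) = {Hold, Err}, add states in Sat(~idle) with every successor in Z. Already a fixed point.
Sat(A[~idle U idle]) = {Hold, Err}
Sat(EX A[~idle U idle]) = {s : some successor in {Hold, Err}} = {Hold, Req}
Err ∉ Sat(EX A[~idle U idle]) = {Hold, Req}, so the formula does not hold at Err.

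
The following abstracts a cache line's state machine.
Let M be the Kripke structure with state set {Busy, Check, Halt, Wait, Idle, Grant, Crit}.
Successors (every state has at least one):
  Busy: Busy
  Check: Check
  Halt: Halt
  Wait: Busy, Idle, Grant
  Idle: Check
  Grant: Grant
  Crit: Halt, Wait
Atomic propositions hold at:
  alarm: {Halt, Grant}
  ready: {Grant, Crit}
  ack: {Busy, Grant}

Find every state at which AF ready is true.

{Grant, Crit}

AF ready: least fixpoint, start Z0 = {Grant, Crit}, add states with every successor in Z. Already a fixed point.
Sat(AF ready) = {Grant, Crit}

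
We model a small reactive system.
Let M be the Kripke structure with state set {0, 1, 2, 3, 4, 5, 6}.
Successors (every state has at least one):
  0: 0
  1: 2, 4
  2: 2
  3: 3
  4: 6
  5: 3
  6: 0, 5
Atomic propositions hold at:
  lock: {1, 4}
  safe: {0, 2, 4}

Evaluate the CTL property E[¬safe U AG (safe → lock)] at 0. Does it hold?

Sat(¬safe) = {1, 3, 5, 6}
Sat(safe → lock) = {1, 3, 4, 5, 6}
AG (safe → lock): greatest fixpoint, start Z0 = {1, 3, 4, 5, 6}, keep only states in Sat with every successor in Z. Z1 = {3, 4, 5}; Z2 = {3, 5}; fixed.
Sat(AG (safe → lock)) = {3, 5}
E[¬safe U AG (safe → lock)]: least fixpoint, start Z0 = Sat(AG (safe → lock)) = {3, 5}, add states in Sat(¬safe) with some successor in Z. Z1 = {3, 5, 6}; fixed.
Sat(E[¬safe U AG (safe → lock)]) = {3, 5, 6}
0 ∉ Sat(E[¬safe U AG (safe → lock)]) = {3, 5, 6}, so the formula does not hold at 0.

No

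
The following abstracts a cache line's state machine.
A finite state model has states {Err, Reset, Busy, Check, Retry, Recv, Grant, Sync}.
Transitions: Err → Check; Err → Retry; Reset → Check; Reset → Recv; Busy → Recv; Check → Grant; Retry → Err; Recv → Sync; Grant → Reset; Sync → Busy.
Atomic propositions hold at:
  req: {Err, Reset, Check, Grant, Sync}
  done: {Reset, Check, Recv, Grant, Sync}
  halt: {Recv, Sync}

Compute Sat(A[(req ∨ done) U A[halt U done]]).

Sat(req ∨ done) = {Err, Reset, Check, Recv, Grant, Sync}
A[halt U done]: least fixpoint, start Z0 = Sat(done) = {Reset, Check, Recv, Grant, Sync}, add states in Sat(halt) with every successor in Z. Already a fixed point.
Sat(A[halt U done]) = {Reset, Check, Recv, Grant, Sync}
A[(req ∨ done) U A[halt U done]]: least fixpoint, start Z0 = Sat(A[halt U done]) = {Reset, Check, Recv, Grant, Sync}, add states in Sat(req ∨ done) with every successor in Z. Already a fixed point.
Sat(A[(req ∨ done) U A[halt U done]]) = {Reset, Check, Recv, Grant, Sync}

{Reset, Check, Recv, Grant, Sync}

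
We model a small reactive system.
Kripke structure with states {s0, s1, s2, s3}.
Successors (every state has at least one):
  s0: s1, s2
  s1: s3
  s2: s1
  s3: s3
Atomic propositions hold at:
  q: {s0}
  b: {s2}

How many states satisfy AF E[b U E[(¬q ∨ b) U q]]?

Sat(¬q) = {s1, s2, s3}
Sat(¬q ∨ b) = {s1, s2, s3}
E[(¬q ∨ b) U q]: least fixpoint, start Z0 = Sat(q) = {s0}, add states in Sat(¬q ∨ b) with some successor in Z. Already a fixed point.
Sat(E[(¬q ∨ b) U q]) = {s0}
E[b U E[(¬q ∨ b) U q]]: least fixpoint, start Z0 = Sat(E[(¬q ∨ b) U q]) = {s0}, add states in Sat(b) with some successor in Z. Already a fixed point.
Sat(E[b U E[(¬q ∨ b) U q]]) = {s0}
AF E[b U E[(¬q ∨ b) U q]]: least fixpoint, start Z0 = {s0}, add states with every successor in Z. Already a fixed point.
Sat(AF E[b U E[(¬q ∨ b) U q]]) = {s0}
|Sat(AF E[b U E[(¬q ∨ b) U q]])| = |{s0}| = 1.

1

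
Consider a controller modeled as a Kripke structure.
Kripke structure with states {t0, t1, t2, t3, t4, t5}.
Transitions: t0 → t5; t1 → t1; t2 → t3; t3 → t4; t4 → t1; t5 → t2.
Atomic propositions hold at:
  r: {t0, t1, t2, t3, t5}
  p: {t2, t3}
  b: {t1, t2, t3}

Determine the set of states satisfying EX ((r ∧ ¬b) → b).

Sat(¬b) = {t0, t4, t5}
Sat(r ∧ ¬b) = {t0, t5}
Sat((r ∧ ¬b) → b) = {t1, t2, t3, t4}
Sat(EX ((r ∧ ¬b) → b)) = {s : some successor in {t1, t2, t3, t4}} = {t1, t2, t3, t4, t5}

{t1, t2, t3, t4, t5}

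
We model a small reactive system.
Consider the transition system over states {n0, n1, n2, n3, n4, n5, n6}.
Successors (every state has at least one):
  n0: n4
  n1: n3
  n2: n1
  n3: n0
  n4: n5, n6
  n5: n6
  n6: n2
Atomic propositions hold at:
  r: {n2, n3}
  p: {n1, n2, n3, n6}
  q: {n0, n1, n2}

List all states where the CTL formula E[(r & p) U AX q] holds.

Sat(r & p) = {n2, n3}
Sat(AX q) = {s : every successor in {n0, n1, n2}} = {n2, n3, n6}
E[(r & p) U AX q]: least fixpoint, start Z0 = Sat(AX q) = {n2, n3, n6}, add states in Sat(r & p) with some successor in Z. Already a fixed point.
Sat(E[(r & p) U AX q]) = {n2, n3, n6}

{n2, n3, n6}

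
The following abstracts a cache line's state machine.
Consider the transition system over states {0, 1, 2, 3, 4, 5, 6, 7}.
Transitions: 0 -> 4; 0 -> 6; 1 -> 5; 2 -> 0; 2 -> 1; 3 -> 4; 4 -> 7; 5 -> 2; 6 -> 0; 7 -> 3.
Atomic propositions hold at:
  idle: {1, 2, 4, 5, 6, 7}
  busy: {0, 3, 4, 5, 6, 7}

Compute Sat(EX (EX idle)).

{0, 1, 2, 3, 5, 6, 7}

Sat(EX idle) = {s : some successor in {1, 2, 4, 5, 6, 7}} = {0, 1, 2, 3, 4, 5}
Sat(EX (EX idle)) = {s : some successor in {0, 1, 2, 3, 4, 5}} = {0, 1, 2, 3, 5, 6, 7}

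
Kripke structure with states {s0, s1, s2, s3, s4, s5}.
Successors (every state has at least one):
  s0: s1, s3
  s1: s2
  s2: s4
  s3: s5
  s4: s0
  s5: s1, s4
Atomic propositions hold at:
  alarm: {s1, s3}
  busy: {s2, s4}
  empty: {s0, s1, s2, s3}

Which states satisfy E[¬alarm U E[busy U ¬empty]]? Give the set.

Sat(¬alarm) = {s0, s2, s4, s5}
Sat(¬empty) = {s4, s5}
E[busy U ¬empty]: least fixpoint, start Z0 = Sat(¬empty) = {s4, s5}, add states in Sat(busy) with some successor in Z. Z1 = {s2, s4, s5}; fixed.
Sat(E[busy U ¬empty]) = {s2, s4, s5}
E[¬alarm U E[busy U ¬empty]]: least fixpoint, start Z0 = Sat(E[busy U ¬empty]) = {s2, s4, s5}, add states in Sat(¬alarm) with some successor in Z. Already a fixed point.
Sat(E[¬alarm U E[busy U ¬empty]]) = {s2, s4, s5}

{s2, s4, s5}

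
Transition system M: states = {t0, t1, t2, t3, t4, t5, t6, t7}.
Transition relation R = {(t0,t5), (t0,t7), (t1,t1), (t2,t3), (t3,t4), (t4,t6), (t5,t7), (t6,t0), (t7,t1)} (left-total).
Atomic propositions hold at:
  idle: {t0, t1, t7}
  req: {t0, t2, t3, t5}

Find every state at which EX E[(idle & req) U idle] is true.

{t0, t1, t5, t6, t7}

Sat(idle & req) = {t0}
E[(idle & req) U idle]: least fixpoint, start Z0 = Sat(idle) = {t0, t1, t7}, add states in Sat(idle & req) with some successor in Z. Already a fixed point.
Sat(E[(idle & req) U idle]) = {t0, t1, t7}
Sat(EX E[(idle & req) U idle]) = {s : some successor in {t0, t1, t7}} = {t0, t1, t5, t6, t7}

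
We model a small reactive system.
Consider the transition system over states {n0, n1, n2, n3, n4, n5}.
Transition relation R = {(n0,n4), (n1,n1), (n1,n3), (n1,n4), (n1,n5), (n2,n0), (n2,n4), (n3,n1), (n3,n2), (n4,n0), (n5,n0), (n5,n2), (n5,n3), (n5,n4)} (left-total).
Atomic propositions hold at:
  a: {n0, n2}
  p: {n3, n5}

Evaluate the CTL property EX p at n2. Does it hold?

No

Sat(EX p) = {s : some successor in {n3, n5}} = {n1, n5}
n2 ∉ Sat(EX p) = {n1, n5}, so the formula does not hold at n2.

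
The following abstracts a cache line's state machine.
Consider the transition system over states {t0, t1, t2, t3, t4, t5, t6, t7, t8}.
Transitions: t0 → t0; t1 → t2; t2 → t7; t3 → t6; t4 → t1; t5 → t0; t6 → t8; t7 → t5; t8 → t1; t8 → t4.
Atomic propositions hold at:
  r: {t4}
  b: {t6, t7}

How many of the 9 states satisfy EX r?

Sat(EX r) = {s : some successor in {t4}} = {t8}
|Sat(EX r)| = |{t8}| = 1.

1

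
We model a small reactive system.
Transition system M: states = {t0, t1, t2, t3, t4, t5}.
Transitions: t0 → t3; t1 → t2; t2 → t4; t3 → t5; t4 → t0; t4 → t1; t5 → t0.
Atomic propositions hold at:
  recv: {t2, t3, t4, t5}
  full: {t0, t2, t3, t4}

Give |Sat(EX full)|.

5

Sat(EX full) = {s : some successor in {t0, t2, t3, t4}} = {t0, t1, t2, t4, t5}
|Sat(EX full)| = |{t0, t1, t2, t4, t5}| = 5.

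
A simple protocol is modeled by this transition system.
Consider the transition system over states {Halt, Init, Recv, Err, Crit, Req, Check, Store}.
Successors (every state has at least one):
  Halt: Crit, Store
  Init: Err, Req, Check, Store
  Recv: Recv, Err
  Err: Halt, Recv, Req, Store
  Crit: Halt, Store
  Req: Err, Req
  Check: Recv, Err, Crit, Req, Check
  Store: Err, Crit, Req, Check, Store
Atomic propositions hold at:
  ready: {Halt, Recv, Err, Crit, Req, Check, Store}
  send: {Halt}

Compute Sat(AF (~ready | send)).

{Halt, Init}

Sat(~ready) = {Init}
Sat(~ready | send) = {Halt, Init}
AF (~ready | send): least fixpoint, start Z0 = {Halt, Init}, add states with every successor in Z. Already a fixed point.
Sat(AF (~ready | send)) = {Halt, Init}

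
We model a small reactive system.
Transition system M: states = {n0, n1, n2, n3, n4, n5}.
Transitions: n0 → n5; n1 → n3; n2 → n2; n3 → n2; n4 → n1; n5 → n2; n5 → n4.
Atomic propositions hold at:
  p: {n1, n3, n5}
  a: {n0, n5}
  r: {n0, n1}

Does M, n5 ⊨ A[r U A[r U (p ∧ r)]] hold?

No

Sat(p ∧ r) = {n1}
A[r U (p ∧ r)]: least fixpoint, start Z0 = Sat((p ∧ r)) = {n1}, add states in Sat(r) with every successor in Z. Already a fixed point.
Sat(A[r U (p ∧ r)]) = {n1}
A[r U A[r U (p ∧ r)]]: least fixpoint, start Z0 = Sat(A[r U (p ∧ r)]) = {n1}, add states in Sat(r) with every successor in Z. Already a fixed point.
Sat(A[r U A[r U (p ∧ r)]]) = {n1}
n5 ∉ Sat(A[r U A[r U (p ∧ r)]]) = {n1}, so the formula does not hold at n5.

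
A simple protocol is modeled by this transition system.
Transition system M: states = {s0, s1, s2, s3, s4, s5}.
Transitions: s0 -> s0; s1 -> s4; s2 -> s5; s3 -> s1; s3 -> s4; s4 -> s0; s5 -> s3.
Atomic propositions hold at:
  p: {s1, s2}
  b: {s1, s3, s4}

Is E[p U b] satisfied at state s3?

Yes

E[p U b]: least fixpoint, start Z0 = Sat(b) = {s1, s3, s4}, add states in Sat(p) with some successor in Z. Already a fixed point.
Sat(E[p U b]) = {s1, s3, s4}
s3 ∈ Sat(E[p U b]) = {s1, s3, s4}, so the formula holds at s3.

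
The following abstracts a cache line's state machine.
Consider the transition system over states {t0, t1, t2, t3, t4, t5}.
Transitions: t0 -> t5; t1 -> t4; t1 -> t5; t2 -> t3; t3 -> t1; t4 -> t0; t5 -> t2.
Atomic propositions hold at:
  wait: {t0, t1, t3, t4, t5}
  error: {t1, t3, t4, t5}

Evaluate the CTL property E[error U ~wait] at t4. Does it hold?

No

Sat(~wait) = {t2}
E[error U ~wait]: least fixpoint, start Z0 = Sat(~wait) = {t2}, add states in Sat(error) with some successor in Z. Z1 = {t2, t5}; Z2 = {t1, t2, t5}; Z3 = {t1, t2, t3, t5}; fixed.
Sat(E[error U ~wait]) = {t1, t2, t3, t5}
t4 ∉ Sat(E[error U ~wait]) = {t1, t2, t3, t5}, so the formula does not hold at t4.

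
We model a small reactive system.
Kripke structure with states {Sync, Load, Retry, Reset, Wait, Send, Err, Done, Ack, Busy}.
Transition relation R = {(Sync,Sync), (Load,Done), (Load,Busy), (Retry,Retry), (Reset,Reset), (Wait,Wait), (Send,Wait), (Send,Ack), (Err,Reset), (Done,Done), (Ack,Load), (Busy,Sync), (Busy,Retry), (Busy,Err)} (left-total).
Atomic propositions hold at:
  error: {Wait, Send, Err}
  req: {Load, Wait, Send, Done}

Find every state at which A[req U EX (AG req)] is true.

AG req: greatest fixpoint, start Z0 = {Load, Wait, Send, Done}, keep only states in Sat with every successor in Z. Z1 = {Wait, Done}; fixed.
Sat(AG req) = {Wait, Done}
Sat(EX (AG req)) = {s : some successor in {Wait, Done}} = {Load, Wait, Send, Done}
A[req U EX (AG req)]: least fixpoint, start Z0 = Sat(EX (AG req)) = {Load, Wait, Send, Done}, add states in Sat(req) with every successor in Z. Already a fixed point.
Sat(A[req U EX (AG req)]) = {Load, Wait, Send, Done}

{Load, Wait, Send, Done}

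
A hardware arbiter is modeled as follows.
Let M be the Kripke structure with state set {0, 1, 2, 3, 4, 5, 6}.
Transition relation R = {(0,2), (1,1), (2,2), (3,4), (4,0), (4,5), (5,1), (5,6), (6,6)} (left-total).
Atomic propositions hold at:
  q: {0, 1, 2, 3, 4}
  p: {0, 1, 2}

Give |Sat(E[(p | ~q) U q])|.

6

Sat(~q) = {5, 6}
Sat(p | ~q) = {0, 1, 2, 5, 6}
E[(p | ~q) U q]: least fixpoint, start Z0 = Sat(q) = {0, 1, 2, 3, 4}, add states in Sat(p | ~q) with some successor in Z. Z1 = {0, 1, 2, 3, 4, 5}; fixed.
Sat(E[(p | ~q) U q]) = {0, 1, 2, 3, 4, 5}
|Sat(E[(p | ~q) U q])| = |{0, 1, 2, 3, 4, 5}| = 6.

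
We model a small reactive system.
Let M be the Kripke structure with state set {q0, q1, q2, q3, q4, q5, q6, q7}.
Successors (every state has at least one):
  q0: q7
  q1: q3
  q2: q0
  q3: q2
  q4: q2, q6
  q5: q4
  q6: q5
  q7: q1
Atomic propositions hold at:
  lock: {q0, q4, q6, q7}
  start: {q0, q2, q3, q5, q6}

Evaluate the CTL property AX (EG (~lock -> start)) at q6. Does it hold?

Yes

Sat(~lock) = {q1, q2, q3, q5}
Sat(~lock -> start) = {q0, q2, q3, q4, q5, q6, q7}
EG (~lock -> start): greatest fixpoint, start Z0 = {q0, q2, q3, q4, q5, q6, q7}, keep only states in Sat with some successor in Z. Z1 = {q0, q2, q3, q4, q5, q6}; Z2 = {q2, q3, q4, q5, q6}; Z3 = {q3, q4, q5, q6}; Z4 = {q4, q5, q6}; fixed.
Sat(EG (~lock -> start)) = {q4, q5, q6}
Sat(AX (EG (~lock -> start))) = {s : every successor in {q4, q5, q6}} = {q5, q6}
q6 ∈ Sat(AX (EG (~lock -> start))) = {q5, q6}, so the formula holds at q6.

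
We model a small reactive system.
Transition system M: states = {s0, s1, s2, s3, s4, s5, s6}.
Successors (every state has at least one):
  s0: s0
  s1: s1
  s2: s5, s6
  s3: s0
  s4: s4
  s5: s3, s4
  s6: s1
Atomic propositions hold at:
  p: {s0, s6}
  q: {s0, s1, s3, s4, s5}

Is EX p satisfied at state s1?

Sat(EX p) = {s : some successor in {s0, s6}} = {s0, s2, s3}
s1 ∉ Sat(EX p) = {s0, s2, s3}, so the formula does not hold at s1.

No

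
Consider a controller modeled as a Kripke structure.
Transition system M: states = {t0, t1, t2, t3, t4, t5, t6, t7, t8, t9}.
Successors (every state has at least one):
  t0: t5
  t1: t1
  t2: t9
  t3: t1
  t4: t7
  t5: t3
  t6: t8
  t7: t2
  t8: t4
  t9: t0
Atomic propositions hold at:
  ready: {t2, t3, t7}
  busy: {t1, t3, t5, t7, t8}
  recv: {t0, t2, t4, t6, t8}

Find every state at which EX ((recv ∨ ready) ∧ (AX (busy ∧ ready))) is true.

{t8}

Sat(recv ∨ ready) = {t0, t2, t3, t4, t6, t7, t8}
Sat(busy ∧ ready) = {t3, t7}
Sat(AX (busy ∧ ready)) = {s : every successor in {t3, t7}} = {t4, t5}
Sat((recv ∨ ready) ∧ (AX (busy ∧ ready))) = {t4}
Sat(EX ((recv ∨ ready) ∧ (AX (busy ∧ ready)))) = {s : some successor in {t4}} = {t8}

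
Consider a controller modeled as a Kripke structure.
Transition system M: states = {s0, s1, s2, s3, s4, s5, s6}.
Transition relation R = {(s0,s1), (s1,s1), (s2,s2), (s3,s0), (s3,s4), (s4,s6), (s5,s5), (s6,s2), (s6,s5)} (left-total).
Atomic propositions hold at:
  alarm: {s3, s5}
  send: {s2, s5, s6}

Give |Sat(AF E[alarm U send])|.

E[alarm U send]: least fixpoint, start Z0 = Sat(send) = {s2, s5, s6}, add states in Sat(alarm) with some successor in Z. Already a fixed point.
Sat(E[alarm U send]) = {s2, s5, s6}
AF E[alarm U send]: least fixpoint, start Z0 = {s2, s5, s6}, add states with every successor in Z. Z1 = {s2, s4, s5, s6}; fixed.
Sat(AF E[alarm U send]) = {s2, s4, s5, s6}
|Sat(AF E[alarm U send])| = |{s2, s4, s5, s6}| = 4.

4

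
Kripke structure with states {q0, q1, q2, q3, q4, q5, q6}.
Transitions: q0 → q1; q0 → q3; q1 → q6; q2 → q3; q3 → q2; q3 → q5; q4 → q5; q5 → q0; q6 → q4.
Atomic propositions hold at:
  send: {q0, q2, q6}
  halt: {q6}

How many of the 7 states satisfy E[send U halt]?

E[send U halt]: least fixpoint, start Z0 = Sat(halt) = {q6}, add states in Sat(send) with some successor in Z. Already a fixed point.
Sat(E[send U halt]) = {q6}
|Sat(E[send U halt])| = |{q6}| = 1.

1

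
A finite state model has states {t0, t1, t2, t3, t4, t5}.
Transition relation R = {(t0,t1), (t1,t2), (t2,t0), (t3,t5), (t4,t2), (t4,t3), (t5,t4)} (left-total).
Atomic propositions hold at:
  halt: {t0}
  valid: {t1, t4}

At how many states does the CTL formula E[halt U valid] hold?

E[halt U valid]: least fixpoint, start Z0 = Sat(valid) = {t1, t4}, add states in Sat(halt) with some successor in Z. Z1 = {t0, t1, t4}; fixed.
Sat(E[halt U valid]) = {t0, t1, t4}
|Sat(E[halt U valid])| = |{t0, t1, t4}| = 3.

3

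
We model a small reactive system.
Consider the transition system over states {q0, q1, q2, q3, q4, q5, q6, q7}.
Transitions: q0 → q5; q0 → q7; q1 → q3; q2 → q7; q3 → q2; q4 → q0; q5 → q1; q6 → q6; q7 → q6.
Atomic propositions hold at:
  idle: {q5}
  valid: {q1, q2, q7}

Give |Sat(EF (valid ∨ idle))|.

Sat(valid ∨ idle) = {q1, q2, q5, q7}
EF (valid ∨ idle): least fixpoint, start Z0 = {q1, q2, q5, q7}, add states with some successor in Z. Z1 = {q0, q1, q2, q3, q5, q7}; Z2 = {q0, q1, q2, q3, q4, q5, q7}; fixed.
Sat(EF (valid ∨ idle)) = {q0, q1, q2, q3, q4, q5, q7}
|Sat(EF (valid ∨ idle))| = |{q0, q1, q2, q3, q4, q5, q7}| = 7.

7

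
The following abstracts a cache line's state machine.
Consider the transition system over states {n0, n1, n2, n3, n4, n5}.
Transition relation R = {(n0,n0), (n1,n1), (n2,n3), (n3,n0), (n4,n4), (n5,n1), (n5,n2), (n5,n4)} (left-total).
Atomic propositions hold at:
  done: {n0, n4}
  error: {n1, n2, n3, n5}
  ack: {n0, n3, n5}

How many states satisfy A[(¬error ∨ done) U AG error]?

Sat(¬error) = {n0, n4}
Sat(¬error ∨ done) = {n0, n4}
AG error: greatest fixpoint, start Z0 = {n1, n2, n3, n5}, keep only states in Sat with every successor in Z. Z1 = {n1, n2}; Z2 = {n1}; fixed.
Sat(AG error) = {n1}
A[(¬error ∨ done) U AG error]: least fixpoint, start Z0 = Sat(AG error) = {n1}, add states in Sat(¬error ∨ done) with every successor in Z. Already a fixed point.
Sat(A[(¬error ∨ done) U AG error]) = {n1}
|Sat(A[(¬error ∨ done) U AG error])| = |{n1}| = 1.

1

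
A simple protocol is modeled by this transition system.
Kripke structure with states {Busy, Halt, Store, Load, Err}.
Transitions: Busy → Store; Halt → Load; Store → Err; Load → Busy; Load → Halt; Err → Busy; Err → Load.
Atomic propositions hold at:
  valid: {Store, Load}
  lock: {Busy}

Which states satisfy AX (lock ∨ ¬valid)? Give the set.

{Store, Load}

Sat(¬valid) = {Busy, Halt, Err}
Sat(lock ∨ ¬valid) = {Busy, Halt, Err}
Sat(AX (lock ∨ ¬valid)) = {s : every successor in {Busy, Halt, Err}} = {Store, Load}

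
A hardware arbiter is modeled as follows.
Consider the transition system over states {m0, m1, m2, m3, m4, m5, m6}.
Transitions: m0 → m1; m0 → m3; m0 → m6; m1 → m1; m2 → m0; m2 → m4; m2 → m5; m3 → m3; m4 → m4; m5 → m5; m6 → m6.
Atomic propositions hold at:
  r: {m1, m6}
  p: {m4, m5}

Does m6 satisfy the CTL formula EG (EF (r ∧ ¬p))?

Sat(¬p) = {m0, m1, m2, m3, m6}
Sat(r ∧ ¬p) = {m1, m6}
EF (r ∧ ¬p): least fixpoint, start Z0 = {m1, m6}, add states with some successor in Z. Z1 = {m0, m1, m6}; Z2 = {m0, m1, m2, m6}; fixed.
Sat(EF (r ∧ ¬p)) = {m0, m1, m2, m6}
EG (EF (r ∧ ¬p)): greatest fixpoint, start Z0 = {m0, m1, m2, m6}, keep only states in Sat with some successor in Z. Already a fixed point.
Sat(EG (EF (r ∧ ¬p))) = {m0, m1, m2, m6}
m6 ∈ Sat(EG (EF (r ∧ ¬p))) = {m0, m1, m2, m6}, so the formula holds at m6.

Yes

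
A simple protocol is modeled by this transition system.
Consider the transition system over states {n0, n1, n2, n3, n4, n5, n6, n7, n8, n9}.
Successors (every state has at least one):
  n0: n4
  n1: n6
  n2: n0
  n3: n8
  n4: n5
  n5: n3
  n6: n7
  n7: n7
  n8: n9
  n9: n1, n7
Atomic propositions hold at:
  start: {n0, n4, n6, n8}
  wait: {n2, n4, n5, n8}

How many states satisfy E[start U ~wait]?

Sat(~wait) = {n0, n1, n3, n6, n7, n9}
E[start U ~wait]: least fixpoint, start Z0 = Sat(~wait) = {n0, n1, n3, n6, n7, n9}, add states in Sat(start) with some successor in Z. Z1 = {n0, n1, n3, n6, n7, n8, n9}; fixed.
Sat(E[start U ~wait]) = {n0, n1, n3, n6, n7, n8, n9}
|Sat(E[start U ~wait])| = |{n0, n1, n3, n6, n7, n8, n9}| = 7.

7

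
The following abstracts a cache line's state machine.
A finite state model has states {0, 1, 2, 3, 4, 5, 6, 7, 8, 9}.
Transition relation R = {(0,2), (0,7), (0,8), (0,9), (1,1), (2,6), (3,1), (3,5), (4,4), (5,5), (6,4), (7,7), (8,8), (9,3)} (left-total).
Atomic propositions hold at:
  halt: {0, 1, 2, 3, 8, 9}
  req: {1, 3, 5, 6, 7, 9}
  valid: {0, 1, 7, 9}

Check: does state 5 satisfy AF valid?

No

AF valid: least fixpoint, start Z0 = {0, 1, 7, 9}, add states with every successor in Z. Already a fixed point.
Sat(AF valid) = {0, 1, 7, 9}
5 ∉ Sat(AF valid) = {0, 1, 7, 9}, so the formula does not hold at 5.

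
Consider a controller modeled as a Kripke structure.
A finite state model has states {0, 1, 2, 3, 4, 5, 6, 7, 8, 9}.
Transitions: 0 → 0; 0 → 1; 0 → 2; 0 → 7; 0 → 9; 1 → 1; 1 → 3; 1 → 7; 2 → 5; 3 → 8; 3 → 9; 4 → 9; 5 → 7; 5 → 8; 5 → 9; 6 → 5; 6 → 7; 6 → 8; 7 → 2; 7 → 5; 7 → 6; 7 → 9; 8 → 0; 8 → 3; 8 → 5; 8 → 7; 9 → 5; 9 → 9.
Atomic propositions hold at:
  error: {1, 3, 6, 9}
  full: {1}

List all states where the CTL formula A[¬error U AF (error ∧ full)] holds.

{1}

Sat(¬error) = {0, 2, 4, 5, 7, 8}
Sat(error ∧ full) = {1}
AF (error ∧ full): least fixpoint, start Z0 = {1}, add states with every successor in Z. Already a fixed point.
Sat(AF (error ∧ full)) = {1}
A[¬error U AF (error ∧ full)]: least fixpoint, start Z0 = Sat(AF (error ∧ full)) = {1}, add states in Sat(¬error) with every successor in Z. Already a fixed point.
Sat(A[¬error U AF (error ∧ full)]) = {1}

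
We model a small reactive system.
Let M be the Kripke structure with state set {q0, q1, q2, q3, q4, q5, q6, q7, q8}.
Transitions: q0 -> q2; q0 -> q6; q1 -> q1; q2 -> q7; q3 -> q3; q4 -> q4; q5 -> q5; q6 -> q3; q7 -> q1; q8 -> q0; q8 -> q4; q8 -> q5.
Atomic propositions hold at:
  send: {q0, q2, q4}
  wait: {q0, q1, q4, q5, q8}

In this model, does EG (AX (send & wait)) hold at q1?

No

Sat(send & wait) = {q0, q4}
Sat(AX (send & wait)) = {s : every successor in {q0, q4}} = {q4}
EG (AX (send & wait)): greatest fixpoint, start Z0 = {q4}, keep only states in Sat with some successor in Z. Already a fixed point.
Sat(EG (AX (send & wait))) = {q4}
q1 ∉ Sat(EG (AX (send & wait))) = {q4}, so the formula does not hold at q1.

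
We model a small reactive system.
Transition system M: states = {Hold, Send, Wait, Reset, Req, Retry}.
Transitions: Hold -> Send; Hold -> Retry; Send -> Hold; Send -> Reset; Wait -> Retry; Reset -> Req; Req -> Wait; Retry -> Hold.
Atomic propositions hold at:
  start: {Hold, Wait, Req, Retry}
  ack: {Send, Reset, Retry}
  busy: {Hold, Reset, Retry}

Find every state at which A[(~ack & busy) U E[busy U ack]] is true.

{Hold, Send, Reset, Retry}

Sat(~ack) = {Hold, Wait, Req}
Sat(~ack & busy) = {Hold}
E[busy U ack]: least fixpoint, start Z0 = Sat(ack) = {Send, Reset, Retry}, add states in Sat(busy) with some successor in Z. Z1 = {Hold, Send, Reset, Retry}; fixed.
Sat(E[busy U ack]) = {Hold, Send, Reset, Retry}
A[(~ack & busy) U E[busy U ack]]: least fixpoint, start Z0 = Sat(E[busy U ack]) = {Hold, Send, Reset, Retry}, add states in Sat(~ack & busy) with every successor in Z. Already a fixed point.
Sat(A[(~ack & busy) U E[busy U ack]]) = {Hold, Send, Reset, Retry}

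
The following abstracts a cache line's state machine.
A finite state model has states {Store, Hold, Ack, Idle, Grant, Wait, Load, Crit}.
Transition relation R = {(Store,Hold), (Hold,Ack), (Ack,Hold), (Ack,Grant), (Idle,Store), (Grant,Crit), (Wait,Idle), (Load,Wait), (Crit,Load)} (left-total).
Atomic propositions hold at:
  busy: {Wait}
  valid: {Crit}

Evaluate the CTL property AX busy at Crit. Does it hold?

Sat(AX busy) = {s : every successor in {Wait}} = {Load}
Crit ∉ Sat(AX busy) = {Load}, so the formula does not hold at Crit.

No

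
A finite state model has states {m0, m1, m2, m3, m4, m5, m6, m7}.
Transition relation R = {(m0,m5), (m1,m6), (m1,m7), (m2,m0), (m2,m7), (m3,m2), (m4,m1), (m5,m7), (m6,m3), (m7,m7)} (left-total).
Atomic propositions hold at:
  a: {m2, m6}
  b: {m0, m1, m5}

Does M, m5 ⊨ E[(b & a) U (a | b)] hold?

Sat(b & a) = ∅
Sat(a | b) = {m0, m1, m2, m5, m6}
E[(b & a) U (a | b)]: least fixpoint, start Z0 = Sat((a | b)) = {m0, m1, m2, m5, m6}, add states in Sat(b & a) with some successor in Z. Already a fixed point.
Sat(E[(b & a) U (a | b)]) = {m0, m1, m2, m5, m6}
m5 ∈ Sat(E[(b & a) U (a | b)]) = {m0, m1, m2, m5, m6}, so the formula holds at m5.

Yes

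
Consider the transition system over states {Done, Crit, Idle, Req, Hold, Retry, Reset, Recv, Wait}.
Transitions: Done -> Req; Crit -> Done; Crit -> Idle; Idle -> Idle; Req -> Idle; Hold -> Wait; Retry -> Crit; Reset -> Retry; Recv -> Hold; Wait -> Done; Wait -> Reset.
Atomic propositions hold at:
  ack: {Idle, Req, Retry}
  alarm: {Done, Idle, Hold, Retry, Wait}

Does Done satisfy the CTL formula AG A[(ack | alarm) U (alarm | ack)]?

Yes

Sat(ack | alarm) = {Done, Idle, Req, Hold, Retry, Wait}
Sat(alarm | ack) = {Done, Idle, Req, Hold, Retry, Wait}
A[(ack | alarm) U (alarm | ack)]: least fixpoint, start Z0 = Sat((alarm | ack)) = {Done, Idle, Req, Hold, Retry, Wait}, add states in Sat(ack | alarm) with every successor in Z. Already a fixed point.
Sat(A[(ack | alarm) U (alarm | ack)]) = {Done, Idle, Req, Hold, Retry, Wait}
AG A[(ack | alarm) U (alarm | ack)]: greatest fixpoint, start Z0 = {Done, Idle, Req, Hold, Retry, Wait}, keep only states in Sat with every successor in Z. Z1 = {Done, Idle, Req, Hold}; Z2 = {Done, Idle, Req}; fixed.
Sat(AG A[(ack | alarm) U (alarm | ack)]) = {Done, Idle, Req}
Done ∈ Sat(AG A[(ack | alarm) U (alarm | ack)]) = {Done, Idle, Req}, so the formula holds at Done.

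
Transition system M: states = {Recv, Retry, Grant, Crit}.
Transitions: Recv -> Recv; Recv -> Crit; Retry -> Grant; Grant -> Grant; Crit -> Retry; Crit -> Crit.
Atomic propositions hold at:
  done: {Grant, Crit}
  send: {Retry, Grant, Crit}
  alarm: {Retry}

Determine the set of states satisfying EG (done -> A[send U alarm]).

A[send U alarm]: least fixpoint, start Z0 = Sat(alarm) = {Retry}, add states in Sat(send) with every successor in Z. Already a fixed point.
Sat(A[send U alarm]) = {Retry}
Sat(done -> A[send U alarm]) = {Recv, Retry}
EG (done -> A[send U alarm]): greatest fixpoint, start Z0 = {Recv, Retry}, keep only states in Sat with some successor in Z. Z1 = {Recv}; fixed.
Sat(EG (done -> A[send U alarm])) = {Recv}

{Recv}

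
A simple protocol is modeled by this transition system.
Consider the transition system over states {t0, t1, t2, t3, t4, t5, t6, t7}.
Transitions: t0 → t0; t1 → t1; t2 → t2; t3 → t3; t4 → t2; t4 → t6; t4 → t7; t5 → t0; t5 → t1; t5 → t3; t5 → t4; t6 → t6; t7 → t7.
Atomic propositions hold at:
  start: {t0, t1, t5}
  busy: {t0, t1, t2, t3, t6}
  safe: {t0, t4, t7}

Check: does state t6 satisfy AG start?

AG start: greatest fixpoint, start Z0 = {t0, t1, t5}, keep only states in Sat with every successor in Z. Z1 = {t0, t1}; fixed.
Sat(AG start) = {t0, t1}
t6 ∉ Sat(AG start) = {t0, t1}, so the formula does not hold at t6.

No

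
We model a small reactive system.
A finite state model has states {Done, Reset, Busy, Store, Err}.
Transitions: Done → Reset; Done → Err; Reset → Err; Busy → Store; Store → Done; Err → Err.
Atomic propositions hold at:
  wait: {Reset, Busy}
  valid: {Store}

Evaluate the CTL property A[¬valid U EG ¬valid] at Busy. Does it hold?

No

Sat(¬valid) = {Done, Reset, Busy, Err}
EG ¬valid: greatest fixpoint, start Z0 = {Done, Reset, Busy, Err}, keep only states in Sat with some successor in Z. Z1 = {Done, Reset, Err}; fixed.
Sat(EG ¬valid) = {Done, Reset, Err}
A[¬valid U EG ¬valid]: least fixpoint, start Z0 = Sat(EG ¬valid) = {Done, Reset, Err}, add states in Sat(¬valid) with every successor in Z. Already a fixed point.
Sat(A[¬valid U EG ¬valid]) = {Done, Reset, Err}
Busy ∉ Sat(A[¬valid U EG ¬valid]) = {Done, Reset, Err}, so the formula does not hold at Busy.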